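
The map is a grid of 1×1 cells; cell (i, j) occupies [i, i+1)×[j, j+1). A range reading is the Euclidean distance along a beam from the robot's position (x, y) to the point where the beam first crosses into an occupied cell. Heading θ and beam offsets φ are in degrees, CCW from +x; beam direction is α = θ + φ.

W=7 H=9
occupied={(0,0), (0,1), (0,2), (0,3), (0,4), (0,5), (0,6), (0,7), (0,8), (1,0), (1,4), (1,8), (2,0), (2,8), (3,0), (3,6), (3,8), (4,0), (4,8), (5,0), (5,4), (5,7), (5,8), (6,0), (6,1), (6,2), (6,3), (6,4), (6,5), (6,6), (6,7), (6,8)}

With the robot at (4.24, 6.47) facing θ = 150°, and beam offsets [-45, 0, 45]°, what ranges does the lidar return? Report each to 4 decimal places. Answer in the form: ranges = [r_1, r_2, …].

ranges = [1.5840, 0.2771, 0.2485]

beam 1: φ=-45°, α=105°
  direction (-0.2588, 0.9659); cell (4,6); t to first gridline: x 0.9273, y 0.5487 (then +3.8637 / +1.0353)
    (4,7) via y @ 0.5487
    (3,7) via x @ 0.9273
    (3,8) via y @ 1.5840  # hit
  → r_1 = 1.5840
beam 2: φ=0°, α=150°
  direction (-0.8660, 0.5000); cell (4,6); t to first gridline: x 0.2771, y 1.0600 (then +1.1547 / +2.0000)
    (3,6) via x @ 0.2771  # hit
  → r_2 = 0.2771
beam 3: φ=45°, α=195°
  direction (-0.9659, -0.2588); cell (4,6); t to first gridline: x 0.2485, y 1.8159 (then +1.0353 / +3.8637)
    (3,6) via x @ 0.2485  # hit
  → r_3 = 0.2485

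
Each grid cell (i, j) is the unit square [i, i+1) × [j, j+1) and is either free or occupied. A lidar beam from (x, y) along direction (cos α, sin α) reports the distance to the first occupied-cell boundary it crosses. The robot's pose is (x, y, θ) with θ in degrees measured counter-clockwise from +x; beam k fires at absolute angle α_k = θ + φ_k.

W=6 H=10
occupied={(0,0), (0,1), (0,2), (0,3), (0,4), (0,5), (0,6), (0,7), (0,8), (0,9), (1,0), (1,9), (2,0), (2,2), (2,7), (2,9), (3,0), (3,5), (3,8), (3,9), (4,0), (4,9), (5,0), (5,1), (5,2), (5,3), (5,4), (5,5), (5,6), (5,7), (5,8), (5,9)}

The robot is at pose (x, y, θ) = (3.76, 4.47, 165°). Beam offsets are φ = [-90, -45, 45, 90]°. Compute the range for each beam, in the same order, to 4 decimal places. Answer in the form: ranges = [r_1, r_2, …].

ranges = [0.5487, 0.6120, 3.1870, 3.5924]

beam 1: φ=-90°, α=75°
  d=(0.2588,0.9659)  start (3,4)  tX=0.9273 tY=0.5487  stride 1/|dx|=3.8637 1/|dy|=1.0353
    cross y-line → (3,5), t=0.5487 (wall)
  → r_1 = 0.5487
beam 2: φ=-45°, α=120°
  d=(-0.5000,0.8660)  start (3,4)  tX=1.5200 tY=0.6120  stride 1/|dx|=2.0000 1/|dy|=1.1547
    cross y-line → (3,5), t=0.6120 (wall)
  → r_2 = 0.6120
beam 3: φ=45°, α=210°
  d=(-0.8660,-0.5000)  start (3,4)  tX=0.8776 tY=0.9400  stride 1/|dx|=1.1547 1/|dy|=2.0000
    cross x-line → (2,4), t=0.8776
    cross y-line → (2,3), t=0.9400
    cross x-line → (1,3), t=2.0323
    cross y-line → (1,2), t=2.9400
    cross x-line → (0,2), t=3.1870 (wall)
  → r_3 = 3.1870
beam 4: φ=90°, α=255°
  d=(-0.2588,-0.9659)  start (3,4)  tX=2.9364 tY=0.4866  stride 1/|dx|=3.8637 1/|dy|=1.0353
    cross y-line → (3,3), t=0.4866
    cross y-line → (3,2), t=1.5219
    cross y-line → (3,1), t=2.5571
    cross x-line → (2,1), t=2.9364
    cross y-line → (2,0), t=3.5924 (wall)
  → r_4 = 3.5924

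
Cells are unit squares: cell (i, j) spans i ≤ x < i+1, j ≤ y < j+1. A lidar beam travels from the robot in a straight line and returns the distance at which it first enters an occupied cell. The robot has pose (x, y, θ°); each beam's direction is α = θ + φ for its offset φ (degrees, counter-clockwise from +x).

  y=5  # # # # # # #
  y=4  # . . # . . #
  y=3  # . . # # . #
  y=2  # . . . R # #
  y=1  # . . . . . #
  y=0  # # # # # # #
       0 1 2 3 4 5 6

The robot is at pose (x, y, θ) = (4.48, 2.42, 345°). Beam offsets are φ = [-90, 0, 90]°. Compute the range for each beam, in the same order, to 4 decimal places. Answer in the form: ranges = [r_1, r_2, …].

beam 1: φ=-90°, α=255°
  d=(-0.2588,-0.9659)  start (4,2)  tX=1.8546 tY=0.4348  stride 1/|dx|=3.8637 1/|dy|=1.0353
    cross y-line → (4,1), t=0.4348
    cross y-line → (4,0), t=1.4701 (wall)
  → r_1 = 1.4701
beam 2: φ=0°, α=345°
  d=(0.9659,-0.2588)  start (4,2)  tX=0.5383 tY=1.6228  stride 1/|dx|=1.0353 1/|dy|=3.8637
    cross x-line → (5,2), t=0.5383 (wall)
  → r_2 = 0.5383
beam 3: φ=90°, α=75°
  d=(0.2588,0.9659)  start (4,2)  tX=2.0091 tY=0.6005  stride 1/|dx|=3.8637 1/|dy|=1.0353
    cross y-line → (4,3), t=0.6005 (wall)
  → r_3 = 0.6005

ranges = [1.4701, 0.5383, 0.6005]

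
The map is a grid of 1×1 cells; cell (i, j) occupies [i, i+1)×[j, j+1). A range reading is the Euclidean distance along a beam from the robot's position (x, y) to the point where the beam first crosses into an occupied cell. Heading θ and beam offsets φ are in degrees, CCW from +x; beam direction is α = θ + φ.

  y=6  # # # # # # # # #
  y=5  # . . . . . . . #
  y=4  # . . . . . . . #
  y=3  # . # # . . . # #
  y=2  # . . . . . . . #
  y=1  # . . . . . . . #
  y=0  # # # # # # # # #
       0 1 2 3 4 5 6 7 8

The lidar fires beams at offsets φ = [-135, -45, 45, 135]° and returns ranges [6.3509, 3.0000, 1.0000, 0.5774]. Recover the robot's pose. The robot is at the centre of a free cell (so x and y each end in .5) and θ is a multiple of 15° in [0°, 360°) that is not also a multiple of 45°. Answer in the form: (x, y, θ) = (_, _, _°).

The pose lattice has 32·16 = 512 candidates. Test each by forward raycasting.
  (5.5, 3.5, 60°): beam 1 = 2.5882 ≠ 6.3509 ✗
  (6.5, 1.5, 75°): beam 1 = 0.5774 ≠ 6.3509 ✗
  (1.5, 4.5, 75°): beam 1 = 1.0000 ≠ 6.3509 ✗
  (5.5, 3.5, 240°): beam 1 = 2.5882 ≠ 6.3509 ✗
  …
  (2.5, 1.5, 165°): r_1=6.3509, r_2=3.0000, r_3=1.0000, r_4=0.5774 — all match ✓
Only this pose fits every beam.

(x, y, θ) = (2.5, 1.5, 165°)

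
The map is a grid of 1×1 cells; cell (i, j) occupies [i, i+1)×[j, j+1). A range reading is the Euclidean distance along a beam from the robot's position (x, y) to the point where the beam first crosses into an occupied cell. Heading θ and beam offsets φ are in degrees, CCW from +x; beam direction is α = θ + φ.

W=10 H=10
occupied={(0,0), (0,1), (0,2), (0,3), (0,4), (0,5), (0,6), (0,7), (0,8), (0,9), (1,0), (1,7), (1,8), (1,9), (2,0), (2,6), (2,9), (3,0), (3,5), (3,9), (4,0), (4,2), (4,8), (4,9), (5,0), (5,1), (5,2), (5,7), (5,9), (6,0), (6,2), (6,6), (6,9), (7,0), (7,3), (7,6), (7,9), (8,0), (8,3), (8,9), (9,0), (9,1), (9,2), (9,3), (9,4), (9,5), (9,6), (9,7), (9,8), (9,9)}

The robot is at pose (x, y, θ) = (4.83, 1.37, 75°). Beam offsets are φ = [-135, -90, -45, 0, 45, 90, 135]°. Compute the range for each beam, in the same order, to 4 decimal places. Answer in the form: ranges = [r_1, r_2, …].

beam 1: φ=-135°, α=300°
  direction (0.5000, -0.8660); cell (4,1); t to first gridline: x 0.3400, y 0.4272 (then +2.0000 / +1.1547)
    (5,1) via x @ 0.3400  # hit
  → r_1 = 0.3400
beam 2: φ=-90°, α=345°
  direction (0.9659, -0.2588); cell (4,1); t to first gridline: x 0.1760, y 1.4296 (then +1.0353 / +3.8637)
    (5,1) via x @ 0.1760  # hit
  → r_2 = 0.1760
beam 3: φ=-45°, α=30°
  direction (0.8660, 0.5000); cell (4,1); t to first gridline: x 0.1963, y 1.2600 (then +1.1547 / +2.0000)
    (5,1) via x @ 0.1963  # hit
  → r_3 = 0.1963
beam 4: φ=0°, α=75°
  direction (0.2588, 0.9659); cell (4,1); t to first gridline: x 0.6568, y 0.6522 (then +3.8637 / +1.0353)
    (4,2) via y @ 0.6522  # hit
  → r_4 = 0.6522
beam 5: φ=45°, α=120°
  direction (-0.5000, 0.8660); cell (4,1); t to first gridline: x 1.6600, y 0.7275 (then +2.0000 / +1.1547)
    (4,2) via y @ 0.7275  # hit
  → r_5 = 0.7275
beam 6: φ=90°, α=165°
  direction (-0.9659, 0.2588); cell (4,1); t to first gridline: x 0.8593, y 2.4341 (then +1.0353 / +3.8637)
    (3,1) via x @ 0.8593
    (2,1) via x @ 1.8946
    (2,2) via y @ 2.4341
    (1,2) via x @ 2.9298
    (0,2) via x @ 3.9651  # hit
  → r_6 = 3.9651
beam 7: φ=135°, α=210°
  direction (-0.8660, -0.5000); cell (4,1); t to first gridline: x 0.9584, y 0.7400 (then +1.1547 / +2.0000)
    (4,0) via y @ 0.7400  # hit
  → r_7 = 0.7400

ranges = [0.3400, 0.1760, 0.1963, 0.6522, 0.7275, 3.9651, 0.7400]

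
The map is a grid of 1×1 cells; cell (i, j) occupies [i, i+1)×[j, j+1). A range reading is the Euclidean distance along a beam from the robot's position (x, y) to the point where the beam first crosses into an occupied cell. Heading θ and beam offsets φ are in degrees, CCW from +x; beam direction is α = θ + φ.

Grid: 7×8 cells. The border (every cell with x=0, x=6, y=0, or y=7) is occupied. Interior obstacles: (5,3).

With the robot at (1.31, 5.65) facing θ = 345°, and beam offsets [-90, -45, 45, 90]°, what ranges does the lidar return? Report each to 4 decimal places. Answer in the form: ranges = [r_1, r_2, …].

ranges = [1.1977, 5.3694, 2.7000, 1.3976]

beam 1: φ=-90°, α=255°
  direction (-0.2588, -0.9659); cell (1,5); t to first gridline: x 1.1977, y 0.6729 (then +3.8637 / +1.0353)
    (1,4) via y @ 0.6729
    (0,4) via x @ 1.1977  # hit
  → r_1 = 1.1977
beam 2: φ=-45°, α=300°
  direction (0.5000, -0.8660); cell (1,5); t to first gridline: x 1.3800, y 0.7506 (then +2.0000 / +1.1547)
    (1,4) via y @ 0.7506
    (2,4) via x @ 1.3800
    (2,3) via y @ 1.9053
    (2,2) via y @ 3.0600
    (3,2) via x @ 3.3800
    (3,1) via y @ 4.2147
    (3,0) via y @ 5.3694  # hit
  → r_2 = 5.3694
beam 3: φ=45°, α=30°
  direction (0.8660, 0.5000); cell (1,5); t to first gridline: x 0.7967, y 0.7000 (then +1.1547 / +2.0000)
    (1,6) via y @ 0.7000
    (2,6) via x @ 0.7967
    (3,6) via x @ 1.9514
    (3,7) via y @ 2.7000  # hit
  → r_3 = 2.7000
beam 4: φ=90°, α=75°
  direction (0.2588, 0.9659); cell (1,5); t to first gridline: x 2.6660, y 0.3623 (then +3.8637 / +1.0353)
    (1,6) via y @ 0.3623
    (1,7) via y @ 1.3976  # hit
  → r_4 = 1.3976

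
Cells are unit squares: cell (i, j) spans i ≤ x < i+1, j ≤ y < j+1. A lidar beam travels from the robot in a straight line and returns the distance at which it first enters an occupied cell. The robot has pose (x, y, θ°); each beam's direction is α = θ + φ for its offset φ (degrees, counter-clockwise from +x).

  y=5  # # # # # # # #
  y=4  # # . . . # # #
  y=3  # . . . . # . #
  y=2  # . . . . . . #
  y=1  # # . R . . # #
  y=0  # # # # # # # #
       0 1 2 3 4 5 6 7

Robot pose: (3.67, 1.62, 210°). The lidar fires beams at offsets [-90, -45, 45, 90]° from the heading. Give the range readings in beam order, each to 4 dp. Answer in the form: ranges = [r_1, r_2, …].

ranges = [3.3400, 2.7642, 0.6419, 0.7159]

beam 1: φ=-90°, α=120°
  direction (-0.5000, 0.8660); cell (3,1); t to first gridline: x 1.3400, y 0.4388 (then +2.0000 / +1.1547)
    (3,2) via y @ 0.4388
    (2,2) via x @ 1.3400
    (2,3) via y @ 1.5935
    (2,4) via y @ 2.7482
    (1,4) via x @ 3.3400  # hit
  → r_1 = 3.3400
beam 2: φ=-45°, α=165°
  direction (-0.9659, 0.2588); cell (3,1); t to first gridline: x 0.6936, y 1.4682 (then +1.0353 / +3.8637)
    (2,1) via x @ 0.6936
    (2,2) via y @ 1.4682
    (1,2) via x @ 1.7289
    (0,2) via x @ 2.7642  # hit
  → r_2 = 2.7642
beam 3: φ=45°, α=255°
  direction (-0.2588, -0.9659); cell (3,1); t to first gridline: x 2.5887, y 0.6419 (then +3.8637 / +1.0353)
    (3,0) via y @ 0.6419  # hit
  → r_3 = 0.6419
beam 4: φ=90°, α=300°
  direction (0.5000, -0.8660); cell (3,1); t to first gridline: x 0.6600, y 0.7159 (then +2.0000 / +1.1547)
    (4,1) via x @ 0.6600
    (4,0) via y @ 0.7159  # hit
  → r_4 = 0.7159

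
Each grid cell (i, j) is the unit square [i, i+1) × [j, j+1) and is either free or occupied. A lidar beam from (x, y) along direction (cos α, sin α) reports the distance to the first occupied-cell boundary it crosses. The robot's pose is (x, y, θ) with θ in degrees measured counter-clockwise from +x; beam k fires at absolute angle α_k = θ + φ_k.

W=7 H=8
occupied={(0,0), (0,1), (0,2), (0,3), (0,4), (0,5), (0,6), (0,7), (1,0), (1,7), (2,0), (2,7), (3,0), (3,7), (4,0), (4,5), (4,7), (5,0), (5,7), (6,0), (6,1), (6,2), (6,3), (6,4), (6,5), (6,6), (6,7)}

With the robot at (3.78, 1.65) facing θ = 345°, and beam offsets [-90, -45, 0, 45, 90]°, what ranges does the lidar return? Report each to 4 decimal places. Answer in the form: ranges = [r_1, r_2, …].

beam 1: φ=-90°, α=255°
  dir = (cos 255°, sin 255°) = (-0.2588, -0.9659); from cell (3,1)
  next x-line at t=3.0137, next y-line at t=0.6729; Δt_x=3.8637, Δt_y=1.0353
    y: enter (3,0) at t=0.6729 ← occupied
  → r_1 = 0.6729
beam 2: φ=-45°, α=300°
  dir = (cos 300°, sin 300°) = (0.5000, -0.8660); from cell (3,1)
  next x-line at t=0.4400, next y-line at t=0.7506; Δt_x=2.0000, Δt_y=1.1547
    x: enter (4,1) at t=0.4400
    y: enter (4,0) at t=0.7506 ← occupied
  → r_2 = 0.7506
beam 3: φ=0°, α=345°
  dir = (cos 345°, sin 345°) = (0.9659, -0.2588); from cell (3,1)
  next x-line at t=0.2278, next y-line at t=2.5114; Δt_x=1.0353, Δt_y=3.8637
    x: enter (4,1) at t=0.2278
    x: enter (5,1) at t=1.2630
    x: enter (6,1) at t=2.2983 ← occupied
  → r_3 = 2.2983
beam 4: φ=45°, α=30°
  dir = (cos 30°, sin 30°) = (0.8660, 0.5000); from cell (3,1)
  next x-line at t=0.2540, next y-line at t=0.7000; Δt_x=1.1547, Δt_y=2.0000
    x: enter (4,1) at t=0.2540
    y: enter (4,2) at t=0.7000
    x: enter (5,2) at t=1.4087
    x: enter (6,2) at t=2.5634 ← occupied
  → r_4 = 2.5634
beam 5: φ=90°, α=75°
  dir = (cos 75°, sin 75°) = (0.2588, 0.9659); from cell (3,1)
  next x-line at t=0.8500, next y-line at t=0.3623; Δt_x=3.8637, Δt_y=1.0353
    y: enter (3,2) at t=0.3623
    x: enter (4,2) at t=0.8500
    y: enter (4,3) at t=1.3976
    y: enter (4,4) at t=2.4329
    y: enter (4,5) at t=3.4682 ← occupied
  → r_5 = 3.4682

ranges = [0.6729, 0.7506, 2.2983, 2.5634, 3.4682]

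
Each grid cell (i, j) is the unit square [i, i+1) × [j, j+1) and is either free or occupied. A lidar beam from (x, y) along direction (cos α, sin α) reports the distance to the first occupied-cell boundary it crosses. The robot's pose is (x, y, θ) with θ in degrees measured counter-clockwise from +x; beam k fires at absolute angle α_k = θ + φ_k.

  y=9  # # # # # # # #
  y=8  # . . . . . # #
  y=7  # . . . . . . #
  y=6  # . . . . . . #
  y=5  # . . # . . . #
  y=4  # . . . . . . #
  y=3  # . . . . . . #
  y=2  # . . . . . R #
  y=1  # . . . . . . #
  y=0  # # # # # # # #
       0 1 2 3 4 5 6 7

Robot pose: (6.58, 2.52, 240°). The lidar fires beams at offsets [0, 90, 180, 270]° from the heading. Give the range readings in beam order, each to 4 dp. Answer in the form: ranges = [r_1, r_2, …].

ranges = [1.7551, 0.4850, 0.8400, 6.4432]

beam 1: φ=0°, α=240°
  direction (-0.5000, -0.8660); cell (6,2); t to first gridline: x 1.1600, y 0.6004 (then +2.0000 / +1.1547)
    (6,1) via y @ 0.6004
    (5,1) via x @ 1.1600
    (5,0) via y @ 1.7551  # hit
  → r_1 = 1.7551
beam 2: φ=90°, α=330°
  direction (0.8660, -0.5000); cell (6,2); t to first gridline: x 0.4850, y 1.0400 (then +1.1547 / +2.0000)
    (7,2) via x @ 0.4850  # hit
  → r_2 = 0.4850
beam 3: φ=180°, α=60°
  direction (0.5000, 0.8660); cell (6,2); t to first gridline: x 0.8400, y 0.5543 (then +2.0000 / +1.1547)
    (6,3) via y @ 0.5543
    (7,3) via x @ 0.8400  # hit
  → r_3 = 0.8400
beam 4: φ=270°, α=150°
  direction (-0.8660, 0.5000); cell (6,2); t to first gridline: x 0.6697, y 0.9600 (then +1.1547 / +2.0000)
    (5,2) via x @ 0.6697
    (5,3) via y @ 0.9600
    (4,3) via x @ 1.8244
    (4,4) via y @ 2.9600
    (3,4) via x @ 2.9791
    (2,4) via x @ 4.1338
    (2,5) via y @ 4.9600
    (1,5) via x @ 5.2885
    (0,5) via x @ 6.4432  # hit
  → r_4 = 6.4432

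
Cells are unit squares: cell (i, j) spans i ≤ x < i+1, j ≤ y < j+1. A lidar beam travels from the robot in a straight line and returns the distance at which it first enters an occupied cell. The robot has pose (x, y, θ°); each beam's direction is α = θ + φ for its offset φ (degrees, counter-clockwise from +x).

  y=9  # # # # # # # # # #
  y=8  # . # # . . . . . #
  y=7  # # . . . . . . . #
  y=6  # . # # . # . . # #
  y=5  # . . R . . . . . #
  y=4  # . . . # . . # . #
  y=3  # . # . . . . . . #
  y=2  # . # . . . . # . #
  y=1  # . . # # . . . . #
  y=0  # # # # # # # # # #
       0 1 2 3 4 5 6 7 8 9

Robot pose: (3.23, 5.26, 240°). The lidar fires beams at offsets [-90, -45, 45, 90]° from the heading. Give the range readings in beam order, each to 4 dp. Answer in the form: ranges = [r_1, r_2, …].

ranges = [2.5750, 2.3087, 3.3750, 0.8891]

beam 1: φ=-90°, α=150°
  d=(-0.8660,0.5000)  start (3,5)  tX=0.2656 tY=1.4800  stride 1/|dx|=1.1547 1/|dy|=2.0000
    cross x-line → (2,5), t=0.2656
    cross x-line → (1,5), t=1.4203
    cross y-line → (1,6), t=1.4800
    cross x-line → (0,6), t=2.5750 (wall)
  → r_1 = 2.5750
beam 2: φ=-45°, α=195°
  d=(-0.9659,-0.2588)  start (3,5)  tX=0.2381 tY=1.0046  stride 1/|dx|=1.0353 1/|dy|=3.8637
    cross x-line → (2,5), t=0.2381
    cross y-line → (2,4), t=1.0046
    cross x-line → (1,4), t=1.2734
    cross x-line → (0,4), t=2.3087 (wall)
  → r_2 = 2.3087
beam 3: φ=45°, α=285°
  d=(0.2588,-0.9659)  start (3,5)  tX=2.9751 tY=0.2692  stride 1/|dx|=3.8637 1/|dy|=1.0353
    cross y-line → (3,4), t=0.2692
    cross y-line → (3,3), t=1.3044
    cross y-line → (3,2), t=2.3397
    cross x-line → (4,2), t=2.9751
    cross y-line → (4,1), t=3.3750 (wall)
  → r_3 = 3.3750
beam 4: φ=90°, α=330°
  d=(0.8660,-0.5000)  start (3,5)  tX=0.8891 tY=0.5200  stride 1/|dx|=1.1547 1/|dy|=2.0000
    cross y-line → (3,4), t=0.5200
    cross x-line → (4,4), t=0.8891 (wall)
  → r_4 = 0.8891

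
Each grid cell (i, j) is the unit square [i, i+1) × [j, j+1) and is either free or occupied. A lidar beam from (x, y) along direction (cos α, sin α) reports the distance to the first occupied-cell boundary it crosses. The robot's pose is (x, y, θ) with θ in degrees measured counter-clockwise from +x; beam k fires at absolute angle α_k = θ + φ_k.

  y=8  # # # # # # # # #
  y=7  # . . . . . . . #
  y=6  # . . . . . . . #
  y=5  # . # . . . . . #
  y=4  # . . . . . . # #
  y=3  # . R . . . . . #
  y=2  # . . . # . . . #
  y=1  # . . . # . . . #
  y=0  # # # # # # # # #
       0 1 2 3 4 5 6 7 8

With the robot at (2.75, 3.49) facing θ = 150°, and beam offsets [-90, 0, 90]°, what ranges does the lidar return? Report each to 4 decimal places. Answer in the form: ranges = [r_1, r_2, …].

ranges = [5.2077, 2.0207, 2.8752]

beam 1: φ=-90°, α=60°
  direction (0.5000, 0.8660); cell (2,3); t to first gridline: x 0.5000, y 0.5889 (then +2.0000 / +1.1547)
    (3,3) via x @ 0.5000
    (3,4) via y @ 0.5889
    (3,5) via y @ 1.7436
    (4,5) via x @ 2.5000
    (4,6) via y @ 2.8983
    (4,7) via y @ 4.0530
    (5,7) via x @ 4.5000
    (5,8) via y @ 5.2077  # hit
  → r_1 = 5.2077
beam 2: φ=0°, α=150°
  direction (-0.8660, 0.5000); cell (2,3); t to first gridline: x 0.8660, y 1.0200 (then +1.1547 / +2.0000)
    (1,3) via x @ 0.8660
    (1,4) via y @ 1.0200
    (0,4) via x @ 2.0207  # hit
  → r_2 = 2.0207
beam 3: φ=90°, α=240°
  direction (-0.5000, -0.8660); cell (2,3); t to first gridline: x 1.5000, y 0.5658 (then +2.0000 / +1.1547)
    (2,2) via y @ 0.5658
    (1,2) via x @ 1.5000
    (1,1) via y @ 1.7205
    (1,0) via y @ 2.8752  # hit
  → r_3 = 2.8752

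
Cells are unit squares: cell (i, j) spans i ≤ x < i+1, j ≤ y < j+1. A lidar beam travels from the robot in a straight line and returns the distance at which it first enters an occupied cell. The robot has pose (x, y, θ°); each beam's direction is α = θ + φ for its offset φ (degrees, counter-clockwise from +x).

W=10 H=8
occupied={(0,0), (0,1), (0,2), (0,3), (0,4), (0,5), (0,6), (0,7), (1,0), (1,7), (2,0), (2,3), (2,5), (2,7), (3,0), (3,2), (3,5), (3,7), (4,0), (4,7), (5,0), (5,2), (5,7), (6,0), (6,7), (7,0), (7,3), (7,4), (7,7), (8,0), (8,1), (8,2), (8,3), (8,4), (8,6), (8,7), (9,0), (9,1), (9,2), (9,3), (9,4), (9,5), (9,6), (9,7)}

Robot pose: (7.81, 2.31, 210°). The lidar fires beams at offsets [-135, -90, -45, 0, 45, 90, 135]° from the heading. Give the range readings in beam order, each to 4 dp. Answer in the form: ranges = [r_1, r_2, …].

beam 1: φ=-135°, α=75°
  direction (0.2588, 0.9659); cell (7,2); t to first gridline: x 0.7341, y 0.7143 (then +3.8637 / +1.0353)
    (7,3) via y @ 0.7143  # hit
  → r_1 = 0.7143
beam 2: φ=-90°, α=120°
  direction (-0.5000, 0.8660); cell (7,2); t to first gridline: x 1.6200, y 0.7967 (then +2.0000 / +1.1547)
    (7,3) via y @ 0.7967  # hit
  → r_2 = 0.7967
beam 3: φ=-45°, α=165°
  direction (-0.9659, 0.2588); cell (7,2); t to first gridline: x 0.8386, y 2.6660 (then +1.0353 / +3.8637)
    (6,2) via x @ 0.8386
    (5,2) via x @ 1.8738  # hit
  → r_3 = 1.8738
beam 4: φ=0°, α=210°
  direction (-0.8660, -0.5000); cell (7,2); t to first gridline: x 0.9353, y 0.6200 (then +1.1547 / +2.0000)
    (7,1) via y @ 0.6200
    (6,1) via x @ 0.9353
    (5,1) via x @ 2.0900
    (5,0) via y @ 2.6200  # hit
  → r_4 = 2.6200
beam 5: φ=45°, α=255°
  direction (-0.2588, -0.9659); cell (7,2); t to first gridline: x 3.1296, y 0.3209 (then +3.8637 / +1.0353)
    (7,1) via y @ 0.3209
    (7,0) via y @ 1.3562  # hit
  → r_5 = 1.3562
beam 6: φ=90°, α=300°
  direction (0.5000, -0.8660); cell (7,2); t to first gridline: x 0.3800, y 0.3580 (then +2.0000 / +1.1547)
    (7,1) via y @ 0.3580
    (8,1) via x @ 0.3800  # hit
  → r_6 = 0.3800
beam 7: φ=135°, α=345°
  direction (0.9659, -0.2588); cell (7,2); t to first gridline: x 0.1967, y 1.1977 (then +1.0353 / +3.8637)
    (8,2) via x @ 0.1967  # hit
  → r_7 = 0.1967

ranges = [0.7143, 0.7967, 1.8738, 2.6200, 1.3562, 0.3800, 0.1967]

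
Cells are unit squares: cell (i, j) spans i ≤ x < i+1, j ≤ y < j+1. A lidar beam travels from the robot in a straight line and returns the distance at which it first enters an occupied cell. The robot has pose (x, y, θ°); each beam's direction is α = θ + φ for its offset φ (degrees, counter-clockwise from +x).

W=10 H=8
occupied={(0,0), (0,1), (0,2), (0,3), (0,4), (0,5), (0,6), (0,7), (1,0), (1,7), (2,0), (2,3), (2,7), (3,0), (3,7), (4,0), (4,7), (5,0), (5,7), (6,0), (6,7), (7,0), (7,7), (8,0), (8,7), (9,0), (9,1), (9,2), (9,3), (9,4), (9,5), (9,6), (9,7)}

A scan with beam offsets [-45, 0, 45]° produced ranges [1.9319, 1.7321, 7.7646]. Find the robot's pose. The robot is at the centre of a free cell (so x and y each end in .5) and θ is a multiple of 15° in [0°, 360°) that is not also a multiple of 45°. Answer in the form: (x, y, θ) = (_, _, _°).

(x, y, θ) = (1.5, 5.5, 300°)

Candidates: 47 free-cell centres × 16 headings = 752 poses. Raycast each; keep the one whose scan matches to 4 dp.
  (4.5, 4.5, 15°): beam 1 = 5.1962 ≠ 1.9319 ✗
  (5.5, 2.5, 15°): beam 1 = 3.0000 ≠ 1.9319 ✗
  (6.5, 3.5, 255°): beam 1 = 5.0000 ≠ 1.9319 ✗
  …
  (1.5, 5.5, 300°): r_1=1.9319, r_2=1.7321, r_3=7.7646 — all match ✓
No second candidate reproduces the full scan.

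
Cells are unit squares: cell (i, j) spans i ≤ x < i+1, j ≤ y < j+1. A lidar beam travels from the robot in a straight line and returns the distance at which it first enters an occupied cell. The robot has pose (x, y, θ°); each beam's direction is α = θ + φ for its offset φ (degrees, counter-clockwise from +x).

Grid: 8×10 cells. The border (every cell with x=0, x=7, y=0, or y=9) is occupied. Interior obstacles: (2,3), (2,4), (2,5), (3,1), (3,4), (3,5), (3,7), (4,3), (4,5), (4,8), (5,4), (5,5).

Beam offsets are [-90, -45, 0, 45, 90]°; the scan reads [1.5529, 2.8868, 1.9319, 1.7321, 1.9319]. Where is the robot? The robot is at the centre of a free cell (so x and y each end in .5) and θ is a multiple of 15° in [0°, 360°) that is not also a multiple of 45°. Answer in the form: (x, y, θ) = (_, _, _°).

(x, y, θ) = (5.5, 6.5, 105°)

Enumerate (i+0.5, j+0.5, θ) over the 36 free cells and 16 admissible headings. For each, cast all 5 beams and compare to the given ranges.
  (3.5, 6.5, 60°): beam 1 = 1.0000 ≠ 1.5529 ✗
  (4.5, 4.5, 285°): beam 1 = 0.5176 ≠ 1.5529 ✗
  (1.5, 2.5, 300°): beam 1 = 0.5774 ≠ 1.5529 ✗
  (5.5, 2.5, 15°): beam 2 = 1.7321 ≠ 2.8868 ✗
  …
  (5.5, 6.5, 105°): r_1=1.5529, r_2=2.8868, r_3=1.9319, r_4=1.7321, r_5=1.9319 — all match ✓
Only this pose fits every beam.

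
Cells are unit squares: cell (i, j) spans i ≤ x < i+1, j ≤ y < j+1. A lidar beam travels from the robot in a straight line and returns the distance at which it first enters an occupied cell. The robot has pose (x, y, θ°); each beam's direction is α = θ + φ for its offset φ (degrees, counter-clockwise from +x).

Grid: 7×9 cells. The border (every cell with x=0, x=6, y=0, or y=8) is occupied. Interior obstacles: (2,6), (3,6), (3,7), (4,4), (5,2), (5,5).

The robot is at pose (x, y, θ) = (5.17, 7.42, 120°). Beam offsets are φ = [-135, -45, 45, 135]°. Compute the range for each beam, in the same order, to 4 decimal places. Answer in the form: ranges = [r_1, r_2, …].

ranges = [0.8593, 0.6005, 1.2113, 2.5054]

beam 1: φ=-135°, α=345°
  direction (0.9659, -0.2588); cell (5,7); t to first gridline: x 0.8593, y 1.6228 (then +1.0353 / +3.8637)
    (6,7) via x @ 0.8593  # hit
  → r_1 = 0.8593
beam 2: φ=-45°, α=75°
  direction (0.2588, 0.9659); cell (5,7); t to first gridline: x 3.2069, y 0.6005 (then +3.8637 / +1.0353)
    (5,8) via y @ 0.6005  # hit
  → r_2 = 0.6005
beam 3: φ=45°, α=165°
  direction (-0.9659, 0.2588); cell (5,7); t to first gridline: x 0.1760, y 2.2409 (then +1.0353 / +3.8637)
    (4,7) via x @ 0.1760
    (3,7) via x @ 1.2113  # hit
  → r_3 = 1.2113
beam 4: φ=135°, α=255°
  direction (-0.2588, -0.9659); cell (5,7); t to first gridline: x 0.6568, y 0.4348 (then +3.8637 / +1.0353)
    (5,6) via y @ 0.4348
    (4,6) via x @ 0.6568
    (4,5) via y @ 1.4701
    (4,4) via y @ 2.5054  # hit
  → r_4 = 2.5054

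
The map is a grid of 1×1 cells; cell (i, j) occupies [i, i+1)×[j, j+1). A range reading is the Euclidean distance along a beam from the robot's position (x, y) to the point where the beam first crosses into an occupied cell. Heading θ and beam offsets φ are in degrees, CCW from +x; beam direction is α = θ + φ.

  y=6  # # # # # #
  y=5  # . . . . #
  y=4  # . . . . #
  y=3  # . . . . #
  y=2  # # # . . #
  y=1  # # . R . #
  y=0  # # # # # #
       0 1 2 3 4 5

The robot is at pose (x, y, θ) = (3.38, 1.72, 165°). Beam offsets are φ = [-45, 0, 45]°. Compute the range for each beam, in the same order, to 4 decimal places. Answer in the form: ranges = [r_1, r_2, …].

beam 1: φ=-45°, α=120°
  dir = (cos 120°, sin 120°) = (-0.5000, 0.8660); from cell (3,1)
  next x-line at t=0.7600, next y-line at t=0.3233; Δt_x=2.0000, Δt_y=1.1547
    y: enter (3,2) at t=0.3233
    x: enter (2,2) at t=0.7600 ← occupied
  → r_1 = 0.7600
beam 2: φ=0°, α=165°
  dir = (cos 165°, sin 165°) = (-0.9659, 0.2588); from cell (3,1)
  next x-line at t=0.3934, next y-line at t=1.0818; Δt_x=1.0353, Δt_y=3.8637
    x: enter (2,1) at t=0.3934
    y: enter (2,2) at t=1.0818 ← occupied
  → r_2 = 1.0818
beam 3: φ=45°, α=210°
  dir = (cos 210°, sin 210°) = (-0.8660, -0.5000); from cell (3,1)
  next x-line at t=0.4388, next y-line at t=1.4400; Δt_x=1.1547, Δt_y=2.0000
    x: enter (2,1) at t=0.4388
    y: enter (2,0) at t=1.4400 ← occupied
  → r_3 = 1.4400

ranges = [0.7600, 1.0818, 1.4400]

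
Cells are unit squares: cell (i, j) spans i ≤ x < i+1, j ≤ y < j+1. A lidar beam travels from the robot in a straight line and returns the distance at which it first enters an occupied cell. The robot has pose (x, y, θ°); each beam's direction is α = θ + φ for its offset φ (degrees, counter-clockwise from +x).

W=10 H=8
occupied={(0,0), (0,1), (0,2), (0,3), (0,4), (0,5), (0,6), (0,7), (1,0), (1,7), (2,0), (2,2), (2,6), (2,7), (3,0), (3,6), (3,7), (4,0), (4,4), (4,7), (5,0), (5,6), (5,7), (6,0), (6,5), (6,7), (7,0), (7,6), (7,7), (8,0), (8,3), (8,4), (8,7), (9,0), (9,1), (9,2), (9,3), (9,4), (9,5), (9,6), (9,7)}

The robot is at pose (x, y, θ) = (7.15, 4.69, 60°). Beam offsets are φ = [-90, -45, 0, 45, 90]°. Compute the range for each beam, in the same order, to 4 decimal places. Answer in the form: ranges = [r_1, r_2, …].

beam 1: φ=-90°, α=330°
  dir = (cos 330°, sin 330°) = (0.8660, -0.5000); from cell (7,4)
  next x-line at t=0.9815, next y-line at t=1.3800; Δt_x=1.1547, Δt_y=2.0000
    x: enter (8,4) at t=0.9815 ← occupied
  → r_1 = 0.9815
beam 2: φ=-45°, α=15°
  dir = (cos 15°, sin 15°) = (0.9659, 0.2588); from cell (7,4)
  next x-line at t=0.8800, next y-line at t=1.1977; Δt_x=1.0353, Δt_y=3.8637
    x: enter (8,4) at t=0.8800 ← occupied
  → r_2 = 0.8800
beam 3: φ=0°, α=60°
  dir = (cos 60°, sin 60°) = (0.5000, 0.8660); from cell (7,4)
  next x-line at t=1.7000, next y-line at t=0.3580; Δt_x=2.0000, Δt_y=1.1547
    y: enter (7,5) at t=0.3580
    y: enter (7,6) at t=1.5127 ← occupied
  → r_3 = 1.5127
beam 4: φ=45°, α=105°
  dir = (cos 105°, sin 105°) = (-0.2588, 0.9659); from cell (7,4)
  next x-line at t=0.5796, next y-line at t=0.3209; Δt_x=3.8637, Δt_y=1.0353
    y: enter (7,5) at t=0.3209
    x: enter (6,5) at t=0.5796 ← occupied
  → r_4 = 0.5796
beam 5: φ=90°, α=150°
  dir = (cos 150°, sin 150°) = (-0.8660, 0.5000); from cell (7,4)
  next x-line at t=0.1732, next y-line at t=0.6200; Δt_x=1.1547, Δt_y=2.0000
    x: enter (6,4) at t=0.1732
    y: enter (6,5) at t=0.6200 ← occupied
  → r_5 = 0.6200

ranges = [0.9815, 0.8800, 1.5127, 0.5796, 0.6200]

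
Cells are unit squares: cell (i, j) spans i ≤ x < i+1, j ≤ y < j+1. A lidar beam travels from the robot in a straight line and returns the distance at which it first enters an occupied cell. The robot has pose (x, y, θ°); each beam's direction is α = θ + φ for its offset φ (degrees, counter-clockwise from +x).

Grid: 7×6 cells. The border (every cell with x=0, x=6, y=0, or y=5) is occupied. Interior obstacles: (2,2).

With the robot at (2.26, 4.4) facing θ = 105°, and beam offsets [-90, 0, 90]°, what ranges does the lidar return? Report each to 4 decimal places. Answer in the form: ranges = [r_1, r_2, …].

beam 1: φ=-90°, α=15°
  dir = (cos 15°, sin 15°) = (0.9659, 0.2588); from cell (2,4)
  next x-line at t=0.7661, next y-line at t=2.3182; Δt_x=1.0353, Δt_y=3.8637
    x: enter (3,4) at t=0.7661
    x: enter (4,4) at t=1.8014
    y: enter (4,5) at t=2.3182 ← occupied
  → r_1 = 2.3182
beam 2: φ=0°, α=105°
  dir = (cos 105°, sin 105°) = (-0.2588, 0.9659); from cell (2,4)
  next x-line at t=1.0046, next y-line at t=0.6212; Δt_x=3.8637, Δt_y=1.0353
    y: enter (2,5) at t=0.6212 ← occupied
  → r_2 = 0.6212
beam 3: φ=90°, α=195°
  dir = (cos 195°, sin 195°) = (-0.9659, -0.2588); from cell (2,4)
  next x-line at t=0.2692, next y-line at t=1.5455; Δt_x=1.0353, Δt_y=3.8637
    x: enter (1,4) at t=0.2692
    x: enter (0,4) at t=1.3044 ← occupied
  → r_3 = 1.3044

ranges = [2.3182, 0.6212, 1.3044]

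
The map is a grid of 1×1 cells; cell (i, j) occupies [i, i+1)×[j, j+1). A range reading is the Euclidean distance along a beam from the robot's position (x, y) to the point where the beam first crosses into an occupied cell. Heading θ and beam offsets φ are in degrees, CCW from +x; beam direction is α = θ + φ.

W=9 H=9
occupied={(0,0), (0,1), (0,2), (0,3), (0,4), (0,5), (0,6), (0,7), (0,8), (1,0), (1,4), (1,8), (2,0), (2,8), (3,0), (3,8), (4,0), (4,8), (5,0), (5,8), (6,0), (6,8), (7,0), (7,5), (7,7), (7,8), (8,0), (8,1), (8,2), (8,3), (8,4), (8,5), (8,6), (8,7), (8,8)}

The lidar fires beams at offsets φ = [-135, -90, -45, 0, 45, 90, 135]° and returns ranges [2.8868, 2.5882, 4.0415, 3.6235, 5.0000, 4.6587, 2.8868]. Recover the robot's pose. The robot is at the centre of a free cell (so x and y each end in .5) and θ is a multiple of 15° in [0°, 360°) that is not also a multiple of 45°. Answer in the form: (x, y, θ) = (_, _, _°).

Candidates: 46 free-cell centres × 16 headings = 736 poses. Raycast each; keep the one whose scan matches to 4 dp.
  (3.5, 1.5, 60°): beam 1 = 0.5176 ≠ 2.8868 ✗
  (5.5, 1.5, 300°): beam 1 = 4.6587 ≠ 2.8868 ✗
  (2.5, 3.5, 285°): beam 1 = 1.0000 ≠ 2.8868 ✗
  (5.5, 4.5, 345°): beam 1 = 5.1962 ≠ 2.8868 ✗
  …
  (4.5, 3.5, 15°): r_1=2.8868, r_2=2.5882, r_3=4.0415, r_4=3.6235, r_5=5.0000, r_6=4.6587, r_7=2.8868 — all match ✓
No second candidate reproduces the full scan.

(x, y, θ) = (4.5, 3.5, 15°)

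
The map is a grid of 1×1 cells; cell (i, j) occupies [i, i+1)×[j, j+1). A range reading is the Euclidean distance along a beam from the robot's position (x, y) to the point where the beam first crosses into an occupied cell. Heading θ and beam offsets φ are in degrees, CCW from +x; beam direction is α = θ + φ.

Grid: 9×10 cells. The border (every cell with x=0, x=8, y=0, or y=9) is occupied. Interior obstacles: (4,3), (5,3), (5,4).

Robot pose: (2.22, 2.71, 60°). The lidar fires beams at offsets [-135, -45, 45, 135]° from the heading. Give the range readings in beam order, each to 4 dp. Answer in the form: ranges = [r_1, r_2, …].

ranges = [1.7703, 1.8428, 4.7137, 1.2630]

beam 1: φ=-135°, α=285°
  dir = (cos 285°, sin 285°) = (0.2588, -0.9659); from cell (2,2)
  next x-line at t=3.0137, next y-line at t=0.7350; Δt_x=3.8637, Δt_y=1.0353
    y: enter (2,1) at t=0.7350
    y: enter (2,0) at t=1.7703 ← occupied
  → r_1 = 1.7703
beam 2: φ=-45°, α=15°
  dir = (cos 15°, sin 15°) = (0.9659, 0.2588); from cell (2,2)
  next x-line at t=0.8075, next y-line at t=1.1205; Δt_x=1.0353, Δt_y=3.8637
    x: enter (3,2) at t=0.8075
    y: enter (3,3) at t=1.1205
    x: enter (4,3) at t=1.8428 ← occupied
  → r_2 = 1.8428
beam 3: φ=45°, α=105°
  dir = (cos 105°, sin 105°) = (-0.2588, 0.9659); from cell (2,2)
  next x-line at t=0.8500, next y-line at t=0.3002; Δt_x=3.8637, Δt_y=1.0353
    y: enter (2,3) at t=0.3002
    x: enter (1,3) at t=0.8500
    y: enter (1,4) at t=1.3355
    y: enter (1,5) at t=2.3708
    y: enter (1,6) at t=3.4061
    y: enter (1,7) at t=4.4413
    x: enter (0,7) at t=4.7137 ← occupied
  → r_3 = 4.7137
beam 4: φ=135°, α=195°
  dir = (cos 195°, sin 195°) = (-0.9659, -0.2588); from cell (2,2)
  next x-line at t=0.2278, next y-line at t=2.7432; Δt_x=1.0353, Δt_y=3.8637
    x: enter (1,2) at t=0.2278
    x: enter (0,2) at t=1.2630 ← occupied
  → r_4 = 1.2630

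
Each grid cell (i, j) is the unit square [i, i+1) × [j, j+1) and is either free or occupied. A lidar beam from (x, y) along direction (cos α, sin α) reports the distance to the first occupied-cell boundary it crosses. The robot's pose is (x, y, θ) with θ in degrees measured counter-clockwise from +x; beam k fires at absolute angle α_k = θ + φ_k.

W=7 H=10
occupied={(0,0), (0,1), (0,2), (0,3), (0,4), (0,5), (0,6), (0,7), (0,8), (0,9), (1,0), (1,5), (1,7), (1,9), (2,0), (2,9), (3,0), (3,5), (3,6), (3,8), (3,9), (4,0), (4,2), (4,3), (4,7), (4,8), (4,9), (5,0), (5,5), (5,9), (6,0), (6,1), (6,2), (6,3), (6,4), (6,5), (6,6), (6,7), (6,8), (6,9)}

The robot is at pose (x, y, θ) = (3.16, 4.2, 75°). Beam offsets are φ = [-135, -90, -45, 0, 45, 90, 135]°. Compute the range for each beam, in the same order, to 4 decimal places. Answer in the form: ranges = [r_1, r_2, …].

beam 1: φ=-135°, α=300°
  d=(0.5000,-0.8660)  start (3,4)  tX=1.6800 tY=0.2309  stride 1/|dx|=2.0000 1/|dy|=1.1547
    cross y-line → (3,3), t=0.2309
    cross y-line → (3,2), t=1.3856
    cross x-line → (4,2), t=1.6800 (wall)
  → r_1 = 1.6800
beam 2: φ=-90°, α=345°
  d=(0.9659,-0.2588)  start (3,4)  tX=0.8696 tY=0.7727  stride 1/|dx|=1.0353 1/|dy|=3.8637
    cross y-line → (3,3), t=0.7727
    cross x-line → (4,3), t=0.8696 (wall)
  → r_2 = 0.8696
beam 3: φ=-45°, α=30°
  d=(0.8660,0.5000)  start (3,4)  tX=0.9699 tY=1.6000  stride 1/|dx|=1.1547 1/|dy|=2.0000
    cross x-line → (4,4), t=0.9699
    cross y-line → (4,5), t=1.6000
    cross x-line → (5,5), t=2.1246 (wall)
  → r_3 = 2.1246
beam 4: φ=0°, α=75°
  d=(0.2588,0.9659)  start (3,4)  tX=3.2455 tY=0.8282  stride 1/|dx|=3.8637 1/|dy|=1.0353
    cross y-line → (3,5), t=0.8282 (wall)
  → r_4 = 0.8282
beam 5: φ=45°, α=120°
  d=(-0.5000,0.8660)  start (3,4)  tX=0.3200 tY=0.9238  stride 1/|dx|=2.0000 1/|dy|=1.1547
    cross x-line → (2,4), t=0.3200
    cross y-line → (2,5), t=0.9238
    cross y-line → (2,6), t=2.0785
    cross x-line → (1,6), t=2.3200
    cross y-line → (1,7), t=3.2332 (wall)
  → r_5 = 3.2332
beam 6: φ=90°, α=165°
  d=(-0.9659,0.2588)  start (3,4)  tX=0.1656 tY=3.0910  stride 1/|dx|=1.0353 1/|dy|=3.8637
    cross x-line → (2,4), t=0.1656
    cross x-line → (1,4), t=1.2009
    cross x-line → (0,4), t=2.2362 (wall)
  → r_6 = 2.2362
beam 7: φ=135°, α=210°
  d=(-0.8660,-0.5000)  start (3,4)  tX=0.1848 tY=0.4000  stride 1/|dx|=1.1547 1/|dy|=2.0000
    cross x-line → (2,4), t=0.1848
    cross y-line → (2,3), t=0.4000
    cross x-line → (1,3), t=1.3395
    cross y-line → (1,2), t=2.4000
    cross x-line → (0,2), t=2.4942 (wall)
  → r_7 = 2.4942

ranges = [1.6800, 0.8696, 2.1246, 0.8282, 3.2332, 2.2362, 2.4942]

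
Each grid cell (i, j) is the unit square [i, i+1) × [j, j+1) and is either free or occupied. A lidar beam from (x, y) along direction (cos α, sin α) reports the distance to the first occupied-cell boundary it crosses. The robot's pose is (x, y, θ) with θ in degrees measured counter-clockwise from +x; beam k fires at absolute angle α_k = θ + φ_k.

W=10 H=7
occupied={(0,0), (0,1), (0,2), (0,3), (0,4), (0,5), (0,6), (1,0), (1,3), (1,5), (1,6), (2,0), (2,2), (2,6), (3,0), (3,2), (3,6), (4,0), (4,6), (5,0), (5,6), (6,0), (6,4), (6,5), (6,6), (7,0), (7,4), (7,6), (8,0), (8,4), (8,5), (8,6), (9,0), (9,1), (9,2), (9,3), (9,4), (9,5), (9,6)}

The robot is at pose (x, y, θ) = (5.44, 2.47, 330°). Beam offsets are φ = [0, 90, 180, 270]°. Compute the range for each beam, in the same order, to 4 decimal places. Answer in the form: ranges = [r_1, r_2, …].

beam 1: φ=0°, α=330°
  dir = (cos 330°, sin 330°) = (0.8660, -0.5000); from cell (5,2)
  next x-line at t=0.6466, next y-line at t=0.9400; Δt_x=1.1547, Δt_y=2.0000
    x: enter (6,2) at t=0.6466
    y: enter (6,1) at t=0.9400
    x: enter (7,1) at t=1.8013
    y: enter (7,0) at t=2.9400 ← occupied
  → r_1 = 2.9400
beam 2: φ=90°, α=60°
  dir = (cos 60°, sin 60°) = (0.5000, 0.8660); from cell (5,2)
  next x-line at t=1.1200, next y-line at t=0.6120; Δt_x=2.0000, Δt_y=1.1547
    y: enter (5,3) at t=0.6120
    x: enter (6,3) at t=1.1200
    y: enter (6,4) at t=1.7667 ← occupied
  → r_2 = 1.7667
beam 3: φ=180°, α=150°
  dir = (cos 150°, sin 150°) = (-0.8660, 0.5000); from cell (5,2)
  next x-line at t=0.5081, next y-line at t=1.0600; Δt_x=1.1547, Δt_y=2.0000
    x: enter (4,2) at t=0.5081
    y: enter (4,3) at t=1.0600
    x: enter (3,3) at t=1.6628
    x: enter (2,3) at t=2.8175
    y: enter (2,4) at t=3.0600
    x: enter (1,4) at t=3.9722
    y: enter (1,5) at t=5.0600 ← occupied
  → r_3 = 5.0600
beam 4: φ=270°, α=240°
  dir = (cos 240°, sin 240°) = (-0.5000, -0.8660); from cell (5,2)
  next x-line at t=0.8800, next y-line at t=0.5427; Δt_x=2.0000, Δt_y=1.1547
    y: enter (5,1) at t=0.5427
    x: enter (4,1) at t=0.8800
    y: enter (4,0) at t=1.6974 ← occupied
  → r_4 = 1.6974

ranges = [2.9400, 1.7667, 5.0600, 1.6974]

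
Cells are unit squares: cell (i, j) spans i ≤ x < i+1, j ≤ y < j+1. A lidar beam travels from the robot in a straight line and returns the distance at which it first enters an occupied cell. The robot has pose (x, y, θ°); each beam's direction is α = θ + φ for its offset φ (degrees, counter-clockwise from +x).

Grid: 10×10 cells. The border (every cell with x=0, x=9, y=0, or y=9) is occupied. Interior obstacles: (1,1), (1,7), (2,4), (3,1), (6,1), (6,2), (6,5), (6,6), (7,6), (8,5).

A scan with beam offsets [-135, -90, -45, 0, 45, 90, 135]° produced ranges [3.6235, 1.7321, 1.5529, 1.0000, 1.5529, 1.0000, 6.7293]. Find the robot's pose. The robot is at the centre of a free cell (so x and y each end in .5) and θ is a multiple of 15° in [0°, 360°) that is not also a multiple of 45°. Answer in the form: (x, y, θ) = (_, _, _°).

Enumerate (i+0.5, j+0.5, θ) over the 54 free cells and 16 admissible headings. For each, cast all 7 beams and compare to the given ranges.
  (4.5, 2.5, 30°): beam 1 = 1.5529 ≠ 3.6235 ✗
  (3.5, 8.5, 195°): beam 1 = 0.5774 ≠ 3.6235 ✗
  (8.5, 3.5, 105°): beam 1 = 0.5774 ≠ 3.6235 ✗
  (5.5, 4.5, 330°): beam 1 = 4.6587 ≠ 3.6235 ✗
  …
  (7.5, 4.5, 60°): r_1=3.6235, r_2=1.7321, r_3=1.5529, r_4=1.0000, r_5=1.5529, r_6=1.0000, r_7=6.7293 — all match ✓
Unique over the lattice → pose = (7.5, 4.5, 60°).

(x, y, θ) = (7.5, 4.5, 60°)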